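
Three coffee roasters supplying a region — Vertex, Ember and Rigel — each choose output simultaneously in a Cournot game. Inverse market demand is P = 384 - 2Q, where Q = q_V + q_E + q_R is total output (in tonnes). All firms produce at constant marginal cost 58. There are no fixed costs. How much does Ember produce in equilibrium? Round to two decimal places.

40.75

Each firm earns π_i = (384 - 2Q)q_i - 58q_i.
Setting ∂π_i/∂q_i = 0 with rivals' quantities fixed: 326 - 4q_i - 2·Σ_{j≠i} q_j = 0.
With identical firms every q_j equals q_i, so Σ_{j≠i} q_j = 2q_i and 326 = 8q_i, giving q_i = 163/4.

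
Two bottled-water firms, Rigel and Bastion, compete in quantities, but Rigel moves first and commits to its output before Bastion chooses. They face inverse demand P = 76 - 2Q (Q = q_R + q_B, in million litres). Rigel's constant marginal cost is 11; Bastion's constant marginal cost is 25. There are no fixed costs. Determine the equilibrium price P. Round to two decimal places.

30.75

The follower Bastion best-responds to any q_R: π_B = (76 - 2Q)q_B - 25q_B.
Follower FOC: 51 - 2q_R - 4q_B = 0, so q_B(q_R) = (51 - 2q_R)/4.
The leader anticipates this reaction. Substituting into P = 76 - 2Q gives P = 101/2 - q_R, so π_R = (101/2 - q_R)q_R - 11q_R.
Maximising: ∂π_R/∂q_R = 79/2 - 2q_R = 0, giving q_R = 79/4.
Then q_B = (51 - 2·(79/4))/4 = 23/8.
Total output Q = 181/8, so price P = 76 - 2·(181/8) = 123/4.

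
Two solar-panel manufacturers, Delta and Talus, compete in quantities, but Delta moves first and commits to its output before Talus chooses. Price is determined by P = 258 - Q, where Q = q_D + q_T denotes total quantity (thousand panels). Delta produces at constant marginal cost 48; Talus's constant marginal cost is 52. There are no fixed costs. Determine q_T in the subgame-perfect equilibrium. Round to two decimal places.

49.50

Solve by backward induction. Given q_D, the follower Talus maximises π_T = (258 - q_D - q_T)q_T - 52q_T.
Follower FOC: 206 - q_D - 2q_T = 0, so q_T(q_D) = (206 - q_D)/2.
Delta substitutes q_T(q_D) into its own profit: π_D = q_D(258 - q_D - (206 - q_D)/2) - 48q_D = (155 - (1/2)q_D)q_D - 48q_D.
Leader FOC: 107 - q_D = 0, so q_D = 107.
Then q_T = (206 - 107)/2 = 99/2.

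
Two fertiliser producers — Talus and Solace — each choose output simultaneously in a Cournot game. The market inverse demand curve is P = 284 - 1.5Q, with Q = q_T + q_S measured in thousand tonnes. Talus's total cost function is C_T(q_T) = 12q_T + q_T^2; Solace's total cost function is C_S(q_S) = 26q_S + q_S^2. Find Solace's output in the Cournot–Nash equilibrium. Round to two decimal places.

Talus's profit: π_T = (284 - 1.5Q)q_T - (12q_T + q_T²). Setting ∂π_T/∂q_T = 0: 272 - 5q_T - (3/2)(q_S) = 0.
Solace's first-order condition: 258 - 5q_S - (3/2)(q_T) = 0.
Rearranging gives the reaction functions q_T = (272 - (3/2)q_S)/5 and q_S = (258 - (3/2)q_T)/5.
Solving the pair: q_T = 556/13, q_S = 504/13.

38.77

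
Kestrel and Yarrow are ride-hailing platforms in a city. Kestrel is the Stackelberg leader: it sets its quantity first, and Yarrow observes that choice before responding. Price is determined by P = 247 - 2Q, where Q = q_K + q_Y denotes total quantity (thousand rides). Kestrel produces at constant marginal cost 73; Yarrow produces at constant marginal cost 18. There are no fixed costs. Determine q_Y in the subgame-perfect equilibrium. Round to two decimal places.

42.38

The follower Yarrow best-responds to any q_K: π_Y = (247 - 2Q)q_Y - 18q_Y.
Follower FOC: 229 - 2q_K - 4q_Y = 0, so q_Y(q_K) = (229 - 2q_K)/4.
Kestrel substitutes q_Y(q_K) into its own profit: π_K = q_K(247 - 2q_K - (229 - 2q_K)/2) - 73q_K = (265/2 - q_K)q_K - 73q_K.
Leader FOC: 119/2 - 2q_K = 0, so q_K = 119/4.
Then q_Y = (229 - 2·(119/4))/4 = 339/8.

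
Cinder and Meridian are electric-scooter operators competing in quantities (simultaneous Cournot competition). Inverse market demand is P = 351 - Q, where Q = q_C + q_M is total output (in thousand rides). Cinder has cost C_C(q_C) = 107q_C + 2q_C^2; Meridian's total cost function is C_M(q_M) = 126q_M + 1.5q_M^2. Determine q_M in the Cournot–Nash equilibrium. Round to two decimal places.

Cinder's profit: π_C = (351 - Q)q_C - (107q_C + 2q_C²). Setting ∂π_C/∂q_C = 0: 244 - 6q_C - (q_M) = 0.
Meridian's first-order condition: 225 - 5q_M - (q_C) = 0.
Best responses: q_C = (244 - q_M)/6, q_M = (225 - q_C)/5.
Solving the pair: q_C = 995/29, q_M = 1106/29.

38.14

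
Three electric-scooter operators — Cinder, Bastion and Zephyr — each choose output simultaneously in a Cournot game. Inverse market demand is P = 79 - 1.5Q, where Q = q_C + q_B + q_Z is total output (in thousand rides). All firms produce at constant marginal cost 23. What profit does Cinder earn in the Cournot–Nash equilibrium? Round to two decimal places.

130.67

Each firm earns π_i = (79 - 1.5Q)q_i - 23q_i.
First-order condition (treating rivals' output as given): 56 - 3q_i - (3/2)·Σ_{j≠i} q_j = 0.
With identical firms every q_j equals q_i, so Σ_{j≠i} q_j = 2q_i and 56 = 6q_i, giving q_i = 28/3.
Price P = 79 - (3/2)·28 = 37.
Cinder's profit: (37 - 23)·(28/3) = 392/3.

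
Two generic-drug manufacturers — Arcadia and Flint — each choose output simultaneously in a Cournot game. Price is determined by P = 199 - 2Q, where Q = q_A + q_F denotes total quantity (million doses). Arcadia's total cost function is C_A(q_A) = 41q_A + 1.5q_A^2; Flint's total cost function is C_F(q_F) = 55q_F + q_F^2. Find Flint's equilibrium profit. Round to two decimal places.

Arcadia's profit: π_A = (199 - 2Q)q_A - (41q_A + (3/2)q_A²). Setting ∂π_A/∂q_A = 0: 158 - 7q_A - 2(q_F) = 0.
Flint's profit: π_F = (199 - 2Q)q_F - (55q_F + q_F²). Setting ∂π_F/∂q_F = 0: 144 - 6q_F - 2(q_A) = 0.
Rearranging gives the reaction functions q_A = (158 - 2q_F)/7 and q_F = (144 - 2q_A)/6.
Solving the pair: q_A = 330/19, q_F = 346/19.
Price P = 199 - 2·(676/19) = 127.8421.
Flint's profit: 127.8421·(346/19) - 55·(346/19) - (346/19)² = 994.8698.

994.87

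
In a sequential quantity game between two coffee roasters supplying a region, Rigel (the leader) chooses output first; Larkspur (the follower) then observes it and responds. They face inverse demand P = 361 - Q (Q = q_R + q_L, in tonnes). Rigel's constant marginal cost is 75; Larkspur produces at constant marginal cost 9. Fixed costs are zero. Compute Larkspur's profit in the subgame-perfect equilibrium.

14641

Solve by backward induction. Given q_R, the follower Larkspur maximises π_L = (361 - q_R - q_L)q_L - 9q_L.
Setting the follower's marginal profit to zero, 352 - q_R - 2q_L = 0, i.e. q_L = (352 - q_R)/2.
The leader anticipates this reaction. Substituting into P = 361 - Q gives P = 185 - (1/2)q_R, so π_R = (185 - (1/2)q_R)q_R - 75q_R.
Maximising: ∂π_R/∂q_R = 110 - q_R = 0, giving q_R = 110.
Then q_L = (352 - 110)/2 = 121.
Price P = 361 - 231 = 130.
Larkspur's profit: (130 - 9)·121 = 14641.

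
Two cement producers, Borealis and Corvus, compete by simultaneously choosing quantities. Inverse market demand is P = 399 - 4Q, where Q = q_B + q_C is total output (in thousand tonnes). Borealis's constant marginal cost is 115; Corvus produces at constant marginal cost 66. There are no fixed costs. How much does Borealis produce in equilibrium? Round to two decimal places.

19.58

Borealis's profit: π_B = (399 - 4Q)q_B - (115q_B). Setting ∂π_B/∂q_B = 0: 284 - 8q_B - 4(q_C) = 0.
Corvus's profit: π_C = (399 - 4Q)q_C - (66q_C). Setting ∂π_C/∂q_C = 0: 333 - 8q_C - 4(q_B) = 0.
So q_B = (284 - 4q_C)/8 and q_C = (333 - 4q_B)/8.
Substituting one into the other gives q_B = 235/12 and q_C = 191/6.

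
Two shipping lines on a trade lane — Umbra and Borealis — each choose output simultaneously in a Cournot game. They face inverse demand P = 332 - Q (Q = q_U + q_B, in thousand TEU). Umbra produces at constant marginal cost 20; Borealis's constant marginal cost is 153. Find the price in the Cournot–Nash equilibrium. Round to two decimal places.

Umbra's profit: π_U = (332 - Q)q_U - (20q_U). Setting ∂π_U/∂q_U = 0: 312 - 2q_U - (q_B) = 0.
Borealis's profit: π_B = (332 - Q)q_B - (153q_B). Setting ∂π_B/∂q_B = 0: 179 - 2q_B - (q_U) = 0.
Rearranging gives the reaction functions q_U = (312 - q_B)/2 and q_B = (179 - q_U)/2.
Solving the pair: q_U = 445/3, q_B = 46/3.
Total output Q = 491/3, so price P = 332 - 491/3 = 505/3.

168.33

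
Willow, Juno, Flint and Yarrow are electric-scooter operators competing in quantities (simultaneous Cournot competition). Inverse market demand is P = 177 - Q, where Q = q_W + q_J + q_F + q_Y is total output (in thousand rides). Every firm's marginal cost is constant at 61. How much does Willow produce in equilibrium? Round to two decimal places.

A representative firm's profit is π_i = q_i(177 - Q) - 61q_i.
Setting ∂π_i/∂q_i = 0 with rivals' quantities fixed: 116 - 2q_i - Σ_{j≠i} q_j = 0.
With identical firms every q_j equals q_i, so Σ_{j≠i} q_j = 3q_i and 116 = 5q_i, giving q_i = 116/5.

23.20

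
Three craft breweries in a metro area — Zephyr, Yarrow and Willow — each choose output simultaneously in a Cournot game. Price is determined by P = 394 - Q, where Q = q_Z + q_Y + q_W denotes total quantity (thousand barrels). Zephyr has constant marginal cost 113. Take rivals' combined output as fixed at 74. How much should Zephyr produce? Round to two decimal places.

103.50

With rivals' combined output fixed at 74, Zephyr's profit is π_Z = (394 - 74 - q_Z)q_Z - (113q_Z) = (320 - q_Z)q_Z - (113q_Z).
∂π_Z/∂q_Z = 207 - 2q_Z = 0, so q_Z = 207/2.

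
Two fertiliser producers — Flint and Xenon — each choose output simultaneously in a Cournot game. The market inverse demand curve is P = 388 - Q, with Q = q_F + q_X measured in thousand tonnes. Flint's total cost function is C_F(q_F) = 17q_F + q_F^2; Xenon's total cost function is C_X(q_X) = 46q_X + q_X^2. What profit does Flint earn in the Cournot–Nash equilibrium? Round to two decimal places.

Flint's profit: π_F = (388 - Q)q_F - (17q_F + q_F²). Setting ∂π_F/∂q_F = 0: 371 - 4q_F - (q_X) = 0.
Xenon's profit: π_X = (388 - Q)q_X - (46q_X + q_X²). Setting ∂π_X/∂q_X = 0: 342 - 4q_X - (q_F) = 0.
Rearranging gives the reaction functions q_F = (371 - q_X)/4 and q_X = (342 - q_F)/4.
Solving the pair: q_F = 1142/15, q_X = 997/15.
Price P = 388 - 713/5 = 1227/5.
Flint's profit: (1227/5)·(1142/15) - 17·(1142/15) - (1142/15)² = 11592.5689.

11592.57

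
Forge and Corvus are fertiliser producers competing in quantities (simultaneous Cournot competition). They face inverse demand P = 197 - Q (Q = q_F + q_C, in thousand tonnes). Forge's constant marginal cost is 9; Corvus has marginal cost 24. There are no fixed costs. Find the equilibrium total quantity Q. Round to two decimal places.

Forge's profit: π_F = (197 - Q)q_F - (9q_F). Setting ∂π_F/∂q_F = 0: 188 - 2q_F - (q_C) = 0.
Corvus's profit: π_C = (197 - Q)q_C - (24q_C). Setting ∂π_C/∂q_C = 0: 173 - 2q_C - (q_F) = 0.
Rearranging gives the reaction functions q_F = (188 - q_C)/2 and q_C = (173 - q_F)/2.
Solving the pair: q_F = 203/3, q_C = 158/3.
Total output Q = 203/3 + 158/3 = 361/3.

120.33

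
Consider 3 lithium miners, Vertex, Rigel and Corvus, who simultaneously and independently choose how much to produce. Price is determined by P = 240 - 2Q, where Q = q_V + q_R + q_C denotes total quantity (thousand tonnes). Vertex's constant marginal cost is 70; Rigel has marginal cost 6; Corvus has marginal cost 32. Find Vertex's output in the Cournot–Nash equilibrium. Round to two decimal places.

Vertex's profit: π_V = (240 - 2Q)q_V - (70q_V). Setting ∂π_V/∂q_V = 0: 170 - 4q_V - 2(q_R + q_C) = 0.
Rigel's first-order condition: 234 - 4q_R - 2(q_V + q_C) = 0.
Corvus's profit: π_C = (240 - 2Q)q_C - (32q_C). Setting ∂π_C/∂q_C = 0: 208 - 4q_C - 2(q_V + q_R) = 0.
Summing all 3 equations gives 612 − 8Q = 0, hence Q = 153/2.
Back-substituting: q_V = (170 − 153)/2 = 17/2, q_R = (234 − 153)/2 = 81/2, q_C = (208 − 153)/2 = 55/2.

8.50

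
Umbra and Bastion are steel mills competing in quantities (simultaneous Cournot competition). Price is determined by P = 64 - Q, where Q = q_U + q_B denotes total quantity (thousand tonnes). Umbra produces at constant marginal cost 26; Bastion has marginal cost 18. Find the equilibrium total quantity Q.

Umbra's profit: π_U = (64 - Q)q_U - (26q_U). Setting ∂π_U/∂q_U = 0: 38 - 2q_U - (q_B) = 0.
Bastion's profit: π_B = (64 - Q)q_B - (18q_B). Setting ∂π_B/∂q_B = 0: 46 - 2q_B - (q_U) = 0.
Rearranging gives the reaction functions q_U = (38 - q_B)/2 and q_B = (46 - q_U)/2.
Solving the pair: q_U = 10, q_B = 18.
Total output Q = 10 + 18 = 28.

28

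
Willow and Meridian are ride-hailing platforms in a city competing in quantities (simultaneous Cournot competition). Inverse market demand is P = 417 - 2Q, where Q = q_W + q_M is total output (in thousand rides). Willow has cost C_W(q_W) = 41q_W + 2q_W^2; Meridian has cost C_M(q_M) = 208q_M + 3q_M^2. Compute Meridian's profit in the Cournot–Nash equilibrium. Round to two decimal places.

732.69

Willow's profit: π_W = (417 - 2Q)q_W - (41q_W + 2q_W²). Setting ∂π_W/∂q_W = 0: 376 - 8q_W - 2(q_M) = 0.
Meridian's first-order condition: 209 - 10q_M - 2(q_W) = 0.
Best responses: q_W = (376 - 2q_M)/8, q_M = (209 - 2q_W)/10.
Substituting one into the other gives q_W = 1671/38 and q_M = 230/19.
Price P = 417 - 2·56.0789 = 304.8421.
Meridian's profit: 304.8421·(230/19) - 208·(230/19) - 3(230/19)² = 732.6870.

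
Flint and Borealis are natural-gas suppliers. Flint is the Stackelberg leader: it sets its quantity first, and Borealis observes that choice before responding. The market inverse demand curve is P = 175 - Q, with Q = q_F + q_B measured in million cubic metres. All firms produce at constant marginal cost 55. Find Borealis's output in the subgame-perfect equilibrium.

30

The follower Borealis best-responds to any q_F: π_B = (175 - Q)q_B - 55q_B.
∂π_B/∂q_B = 120 - q_F - 2q_B = 0 gives the reaction function q_B = (120 - q_F)/2.
The leader anticipates this reaction. Substituting into P = 175 - Q gives P = 115 - (1/2)q_F, so π_F = (115 - (1/2)q_F)q_F - 55q_F.
The leader's first-order condition 60 - q_F = 0 yields q_F = 60.
Then q_B = (120 - 60)/2 = 30.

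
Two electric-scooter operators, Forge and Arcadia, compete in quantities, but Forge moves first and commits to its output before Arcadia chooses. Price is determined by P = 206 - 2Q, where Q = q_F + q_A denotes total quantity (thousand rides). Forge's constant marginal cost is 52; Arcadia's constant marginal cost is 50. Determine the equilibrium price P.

90

Solve by backward induction. Given q_F, the follower Arcadia maximises π_A = (206 - 2q_F - 2q_A)q_A - 50q_A.
Setting the follower's marginal profit to zero, 156 - 2q_F - 4q_A = 0, i.e. q_A = (156 - 2q_F)/4.
The leader anticipates this reaction. Substituting into P = 206 - 2Q gives P = 128 - q_F, so π_F = (128 - q_F)q_F - 52q_F.
The leader's first-order condition 76 - 2q_F = 0 yields q_F = 38.
Then q_A = (156 - 2·38)/4 = 20.
Total output Q = 58, so price P = 206 - 2·58 = 90.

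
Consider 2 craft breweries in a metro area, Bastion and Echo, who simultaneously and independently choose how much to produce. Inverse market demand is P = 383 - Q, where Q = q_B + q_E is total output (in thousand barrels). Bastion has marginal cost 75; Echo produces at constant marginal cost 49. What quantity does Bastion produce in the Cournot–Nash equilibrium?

Bastion's profit: π_B = (383 - Q)q_B - (75q_B). Setting ∂π_B/∂q_B = 0: 308 - 2q_B - (q_E) = 0.
Echo's profit: π_E = (383 - Q)q_E - (49q_E). Setting ∂π_E/∂q_E = 0: 334 - 2q_E - (q_B) = 0.
So q_B = (308 - q_E)/2 and q_E = (334 - q_B)/2.
Substituting one into the other gives q_B = 94 and q_E = 120.

94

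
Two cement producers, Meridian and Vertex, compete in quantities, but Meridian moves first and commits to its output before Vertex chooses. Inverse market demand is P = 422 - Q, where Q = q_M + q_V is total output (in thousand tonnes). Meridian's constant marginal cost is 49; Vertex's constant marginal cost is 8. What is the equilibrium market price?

Solve by backward induction. Given q_M, the follower Vertex maximises π_V = (422 - q_M - q_V)q_V - 8q_V.
∂π_V/∂q_V = 414 - q_M - 2q_V = 0 gives the reaction function q_V = (414 - q_M)/2.
Meridian substitutes q_V(q_M) into its own profit: π_M = q_M(422 - q_M - (414 - q_M)/2) - 49q_M = (215 - (1/2)q_M)q_M - 49q_M.
Maximising: ∂π_M/∂q_M = 166 - q_M = 0, giving q_M = 166.
Then q_V = (414 - 166)/2 = 124.
Total output Q = 290, so price P = 422 - 290 = 132.

132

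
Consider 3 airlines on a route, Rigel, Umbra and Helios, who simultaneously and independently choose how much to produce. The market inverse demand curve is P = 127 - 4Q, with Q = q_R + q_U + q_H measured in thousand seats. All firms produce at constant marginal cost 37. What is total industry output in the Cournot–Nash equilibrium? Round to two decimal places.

A representative firm's profit is π_i = q_i(127 - 4Q) - 37q_i.
First-order condition (treating rivals' output as given): 90 - 8q_i - 4·Σ_{j≠i} q_j = 0.
With identical firms every q_j equals q_i, so Σ_{j≠i} q_j = 2q_i and 90 = 16q_i, giving q_i = 45/8.
Total output Q = 45/8 + 45/8 + 45/8 = 135/8.

16.88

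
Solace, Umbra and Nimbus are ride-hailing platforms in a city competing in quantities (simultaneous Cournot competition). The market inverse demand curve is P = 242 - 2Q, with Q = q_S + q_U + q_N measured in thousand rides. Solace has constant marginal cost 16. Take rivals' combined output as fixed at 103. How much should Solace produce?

With rivals' combined output fixed at 103, Solace's profit is π_S = (242 - 2·103 - 2q_S)q_S - (16q_S) = (36 - 2q_S)q_S - (16q_S).
∂π_S/∂q_S = 20 - 4q_S = 0, so q_S = 5.

5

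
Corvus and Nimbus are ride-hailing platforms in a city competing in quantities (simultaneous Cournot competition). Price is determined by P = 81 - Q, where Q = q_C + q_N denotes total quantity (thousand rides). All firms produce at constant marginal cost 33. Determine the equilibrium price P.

49

Each firm earns π_i = (81 - Q)q_i - 33q_i.
Setting ∂π_i/∂q_i = 0 with rivals' quantities fixed: 48 - 2q_i - q_j = 0.
By symmetry each firm produces the same amount; substituting q_j = q_i yields q_i = 48/3 = 16.
Total output Q = 32, so price P = 81 - 32 = 49.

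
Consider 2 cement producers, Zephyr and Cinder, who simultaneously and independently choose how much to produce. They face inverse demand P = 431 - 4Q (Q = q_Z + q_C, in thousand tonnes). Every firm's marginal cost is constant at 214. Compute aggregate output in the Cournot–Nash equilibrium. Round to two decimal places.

Each firm earns π_i = (431 - 4Q)q_i - 214q_i.
Setting ∂π_i/∂q_i = 0 with rivals' quantities fixed: 217 - 8q_i - 4q_j = 0.
With identical firms every q_j equals q_i, so q_j = q_i and 217 = 12q_i, giving q_i = 217/12.
Total output Q = 217/12 + 217/12 = 217/6.

36.17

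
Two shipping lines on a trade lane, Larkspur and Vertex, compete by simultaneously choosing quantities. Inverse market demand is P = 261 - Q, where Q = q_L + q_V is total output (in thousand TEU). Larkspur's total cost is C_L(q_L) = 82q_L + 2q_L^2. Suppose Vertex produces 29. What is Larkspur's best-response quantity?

With the rival's output fixed at 29, Larkspur's profit is π_L = (261 - 29 - q_L)q_L - (82q_L + 2q_L²) = (232 - q_L)q_L - (82q_L + 2q_L²).
∂π_L/∂q_L = 150 - 6q_L = 0, so q_L = 25.

25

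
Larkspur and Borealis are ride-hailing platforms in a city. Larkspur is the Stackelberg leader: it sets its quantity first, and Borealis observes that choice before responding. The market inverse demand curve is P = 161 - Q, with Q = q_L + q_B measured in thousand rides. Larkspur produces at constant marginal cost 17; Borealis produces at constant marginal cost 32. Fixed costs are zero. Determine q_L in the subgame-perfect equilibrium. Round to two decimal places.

The follower Borealis best-responds to any q_L: π_B = (161 - Q)q_B - 32q_B.
Setting the follower's marginal profit to zero, 129 - q_L - 2q_B = 0, i.e. q_B = (129 - q_L)/2.
The leader anticipates this reaction. Substituting into P = 161 - Q gives P = 193/2 - (1/2)q_L, so π_L = (193/2 - (1/2)q_L)q_L - 17q_L.
Maximising: ∂π_L/∂q_L = 159/2 - q_L = 0, giving q_L = 159/2.
Then q_B = (129 - 159/2)/2 = 99/4.

79.50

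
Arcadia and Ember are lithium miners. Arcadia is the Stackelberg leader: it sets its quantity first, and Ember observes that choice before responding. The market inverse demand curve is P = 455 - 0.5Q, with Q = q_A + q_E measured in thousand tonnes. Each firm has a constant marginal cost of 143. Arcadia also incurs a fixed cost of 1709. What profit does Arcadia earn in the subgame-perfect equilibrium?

22627

Solve by backward induction. Given q_A, the follower Ember maximises π_E = (455 - (1/2)q_A - (1/2)q_E)q_E - 143q_E.
Follower FOC: 312 - (1/2)q_A - q_E = 0, so q_E(q_A) = (312 - (1/2)q_A).
Arcadia substitutes q_E(q_A) into its own profit: π_A = q_A(455 - (1/2)q_A - (312 - (1/2)q_A)/2) - 143q_A = (299 - (1/4)q_A)q_A - 143q_A.
Maximising: ∂π_A/∂q_A = 156 - (1/2)q_A = 0, giving q_A = 312.
Then q_E = (312 - (1/2)·312) = 156.
Price P = 455 - (1/2)·468 = 221.
Arcadia's profit: (221 - 143)·312 - 1709 = 22627.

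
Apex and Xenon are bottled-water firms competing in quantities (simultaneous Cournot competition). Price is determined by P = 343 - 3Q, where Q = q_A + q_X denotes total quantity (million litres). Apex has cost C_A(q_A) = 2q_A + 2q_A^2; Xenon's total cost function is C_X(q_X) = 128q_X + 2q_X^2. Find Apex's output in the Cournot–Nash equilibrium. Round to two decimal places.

Apex's profit: π_A = (343 - 3Q)q_A - (2q_A + 2q_A²). Setting ∂π_A/∂q_A = 0: 341 - 10q_A - 3(q_X) = 0.
Xenon's profit: π_X = (343 - 3Q)q_X - (128q_X + 2q_X²). Setting ∂π_X/∂q_X = 0: 215 - 10q_X - 3(q_A) = 0.
So q_A = (341 - 3q_X)/10 and q_X = (215 - 3q_A)/10.
Substituting one into the other gives q_A = 395/13 and q_X = 161/13.

30.38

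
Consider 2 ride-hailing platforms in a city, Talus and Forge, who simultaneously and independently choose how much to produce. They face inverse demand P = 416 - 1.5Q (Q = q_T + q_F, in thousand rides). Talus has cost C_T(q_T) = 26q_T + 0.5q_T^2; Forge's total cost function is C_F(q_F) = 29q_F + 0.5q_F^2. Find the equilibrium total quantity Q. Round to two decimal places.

141.27

Talus's profit: π_T = (416 - 1.5Q)q_T - (26q_T + (1/2)q_T²). Setting ∂π_T/∂q_T = 0: 390 - 4q_T - (3/2)(q_F) = 0.
Forge's profit: π_F = (416 - 1.5Q)q_F - (29q_F + (1/2)q_F²). Setting ∂π_F/∂q_F = 0: 387 - 4q_F - (3/2)(q_T) = 0.
Rearranging gives the reaction functions q_T = (390 - (3/2)q_F)/4 and q_F = (387 - (3/2)q_T)/4.
Substituting one into the other gives q_T = 71.2364 and q_F = 70.0364.
Total output Q = 71.2364 + 70.0364 = 1554/11.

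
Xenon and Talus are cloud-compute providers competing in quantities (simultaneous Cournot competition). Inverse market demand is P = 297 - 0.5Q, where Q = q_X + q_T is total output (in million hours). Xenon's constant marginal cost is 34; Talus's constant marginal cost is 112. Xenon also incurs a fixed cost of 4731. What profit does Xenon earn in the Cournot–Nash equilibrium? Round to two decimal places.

21109.22

Xenon's profit: π_X = (297 - 0.5Q)q_X - (34q_X). Setting ∂π_X/∂q_X = 0: 263 - q_X - (1/2)(q_T) = 0.
Talus's profit: π_T = (297 - 0.5Q)q_T - (112q_T). Setting ∂π_T/∂q_T = 0: 185 - q_T - (1/2)(q_X) = 0.
Rearranging gives the reaction functions q_X = (263 - (1/2)q_T) and q_T = (185 - (1/2)q_X).
Substituting one into the other gives q_X = 682/3 and q_T = 214/3.
Price P = 297 - (1/2)·(896/3) = 443/3.
Xenon's profit: (443/3 - 34)·(682/3) - 4731 = 21109.2222.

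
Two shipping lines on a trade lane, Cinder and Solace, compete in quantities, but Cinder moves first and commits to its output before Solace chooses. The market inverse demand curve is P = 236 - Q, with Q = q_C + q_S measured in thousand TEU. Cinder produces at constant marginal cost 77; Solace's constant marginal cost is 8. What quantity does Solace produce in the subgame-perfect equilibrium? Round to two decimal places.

Solve by backward induction. Given q_C, the follower Solace maximises π_S = (236 - q_C - q_S)q_S - 8q_S.
∂π_S/∂q_S = 228 - q_C - 2q_S = 0 gives the reaction function q_S = (228 - q_C)/2.
Cinder substitutes q_S(q_C) into its own profit: π_C = q_C(236 - q_C - (228 - q_C)/2) - 77q_C = (122 - (1/2)q_C)q_C - 77q_C.
The leader's first-order condition 45 - q_C = 0 yields q_C = 45.
Then q_S = (228 - 45)/2 = 183/2.

91.50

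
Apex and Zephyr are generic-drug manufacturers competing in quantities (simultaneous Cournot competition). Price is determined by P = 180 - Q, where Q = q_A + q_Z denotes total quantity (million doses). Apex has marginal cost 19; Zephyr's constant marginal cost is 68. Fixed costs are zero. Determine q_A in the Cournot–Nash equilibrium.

Apex's profit: π_A = (180 - Q)q_A - (19q_A). Setting ∂π_A/∂q_A = 0: 161 - 2q_A - (q_Z) = 0.
Zephyr's first-order condition: 112 - 2q_Z - (q_A) = 0.
Rearranging gives the reaction functions q_A = (161 - q_Z)/2 and q_Z = (112 - q_A)/2.
Substituting one into the other gives q_A = 70 and q_Z = 21.

70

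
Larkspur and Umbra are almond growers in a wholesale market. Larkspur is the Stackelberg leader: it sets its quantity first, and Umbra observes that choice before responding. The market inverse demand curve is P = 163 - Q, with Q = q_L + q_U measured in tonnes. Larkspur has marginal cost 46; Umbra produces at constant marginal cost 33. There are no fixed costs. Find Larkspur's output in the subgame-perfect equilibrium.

The follower Umbra best-responds to any q_L: π_U = (163 - Q)q_U - 33q_U.
Setting the follower's marginal profit to zero, 130 - q_L - 2q_U = 0, i.e. q_U = (130 - q_L)/2.
The leader anticipates this reaction. Substituting into P = 163 - Q gives P = 98 - (1/2)q_L, so π_L = (98 - (1/2)q_L)q_L - 46q_L.
Maximising: ∂π_L/∂q_L = 52 - q_L = 0, giving q_L = 52.
Then q_U = (130 - 52)/2 = 39.

52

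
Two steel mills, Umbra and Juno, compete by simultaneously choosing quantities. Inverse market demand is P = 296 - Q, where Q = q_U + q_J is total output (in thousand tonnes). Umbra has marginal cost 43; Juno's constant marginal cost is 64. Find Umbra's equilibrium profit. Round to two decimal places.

Umbra's profit: π_U = (296 - Q)q_U - (43q_U). Setting ∂π_U/∂q_U = 0: 253 - 2q_U - (q_J) = 0.
Juno's first-order condition: 232 - 2q_J - (q_U) = 0.
Rearranging gives the reaction functions q_U = (253 - q_J)/2 and q_J = (232 - q_U)/2.
Substituting one into the other gives q_U = 274/3 and q_J = 211/3.
Price P = 296 - 485/3 = 403/3.
Umbra's profit: (403/3 - 43)·(274/3) = 8341.7778.

8341.78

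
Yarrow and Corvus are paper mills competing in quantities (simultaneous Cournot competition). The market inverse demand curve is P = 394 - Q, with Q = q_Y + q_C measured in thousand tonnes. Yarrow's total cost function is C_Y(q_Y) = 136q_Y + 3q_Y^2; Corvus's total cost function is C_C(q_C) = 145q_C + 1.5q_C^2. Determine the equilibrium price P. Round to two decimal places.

Yarrow's profit: π_Y = (394 - Q)q_Y - (136q_Y + 3q_Y²). Setting ∂π_Y/∂q_Y = 0: 258 - 8q_Y - (q_C) = 0.
Corvus's first-order condition: 249 - 5q_C - (q_Y) = 0.
Best responses: q_Y = (258 - q_C)/8, q_C = (249 - q_Y)/5.
Solving the pair: q_Y = 347/13, q_C = 578/13.
Total output Q = 925/13, so price P = 394 - 925/13 = 322.8462.

322.85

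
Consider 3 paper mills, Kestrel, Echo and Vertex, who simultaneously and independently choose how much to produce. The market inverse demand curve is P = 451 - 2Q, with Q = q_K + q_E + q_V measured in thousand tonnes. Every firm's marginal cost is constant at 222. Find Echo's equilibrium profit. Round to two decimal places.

Each firm earns π_i = (451 - 2Q)q_i - 222q_i.
First-order condition (treating rivals' output as given): 229 - 4q_i - 2·Σ_{j≠i} q_j = 0.
With identical firms every q_j equals q_i, so Σ_{j≠i} q_j = 2q_i and 229 = 8q_i, giving q_i = 229/8.
Price P = 451 - 2·(687/8) = 1117/4.
Echo's profit: (1117/4 - 222)·(229/8) = 1638.7813.

1638.78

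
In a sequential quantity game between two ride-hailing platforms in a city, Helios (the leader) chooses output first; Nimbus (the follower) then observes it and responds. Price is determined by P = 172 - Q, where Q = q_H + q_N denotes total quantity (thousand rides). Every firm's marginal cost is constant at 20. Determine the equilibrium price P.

58

Solve by backward induction. Given q_H, the follower Nimbus maximises π_N = (172 - q_H - q_N)q_N - 20q_N.
∂π_N/∂q_N = 152 - q_H - 2q_N = 0 gives the reaction function q_N = (152 - q_H)/2.
Helios substitutes q_N(q_H) into its own profit: π_H = q_H(172 - q_H - (152 - q_H)/2) - 20q_H = (96 - (1/2)q_H)q_H - 20q_H.
Maximising: ∂π_H/∂q_H = 76 - q_H = 0, giving q_H = 76.
Then q_N = (152 - 76)/2 = 38.
Total output Q = 114, so price P = 172 - 114 = 58.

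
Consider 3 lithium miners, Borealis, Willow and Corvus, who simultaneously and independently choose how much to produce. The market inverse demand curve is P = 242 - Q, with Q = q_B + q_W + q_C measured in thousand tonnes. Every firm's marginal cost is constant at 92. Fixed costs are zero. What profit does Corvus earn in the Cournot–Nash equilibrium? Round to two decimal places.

A representative firm's profit is π_i = q_i(242 - Q) - 92q_i.
Setting ∂π_i/∂q_i = 0 with rivals' quantities fixed: 150 - 2q_i - Σ_{j≠i} q_j = 0.
With identical firms every q_j equals q_i, so Σ_{j≠i} q_j = 2q_i and 150 = 4q_i, giving q_i = 75/2.
Price P = 242 - 225/2 = 259/2.
Corvus's profit: (259/2 - 92)·(75/2) = 1406.2500.

1406.25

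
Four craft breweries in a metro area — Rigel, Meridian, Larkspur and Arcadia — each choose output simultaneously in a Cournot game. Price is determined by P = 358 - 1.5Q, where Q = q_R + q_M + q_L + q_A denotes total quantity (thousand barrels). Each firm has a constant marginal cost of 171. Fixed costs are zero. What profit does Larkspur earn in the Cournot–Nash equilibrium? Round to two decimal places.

932.51

A representative firm's profit is π_i = q_i(358 - 1.5Q) - 171q_i.
Setting ∂π_i/∂q_i = 0 with rivals' quantities fixed: 187 - 3q_i - (3/2)·Σ_{j≠i} q_j = 0.
By symmetry each firm produces the same amount; substituting Σ_{j≠i} q_j = 3q_i yields q_i = 187/(15/2) = 374/15.
Price P = 358 - (3/2)·(1496/15) = 1042/5.
Larkspur's profit: (1042/5 - 171)·(374/15) = 932.5067.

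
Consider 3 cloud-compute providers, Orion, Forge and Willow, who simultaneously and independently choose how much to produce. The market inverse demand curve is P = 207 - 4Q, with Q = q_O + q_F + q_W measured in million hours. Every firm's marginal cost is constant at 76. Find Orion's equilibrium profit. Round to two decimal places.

Each firm earns π_i = (207 - 4Q)q_i - 76q_i.
First-order condition (treating rivals' output as given): 131 - 8q_i - 4·Σ_{j≠i} q_j = 0.
By symmetry each firm produces the same amount; substituting Σ_{j≠i} q_j = 2q_i yields q_i = 131/16.
Price P = 207 - 4·(393/16) = 435/4.
Orion's profit: (435/4 - 76)·(131/16) = 268.1406.

268.14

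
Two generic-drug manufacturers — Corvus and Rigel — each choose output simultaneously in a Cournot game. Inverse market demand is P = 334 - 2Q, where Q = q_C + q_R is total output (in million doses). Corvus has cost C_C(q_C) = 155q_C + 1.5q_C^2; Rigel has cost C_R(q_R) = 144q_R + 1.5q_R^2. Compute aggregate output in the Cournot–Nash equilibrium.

41

Corvus's profit: π_C = (334 - 2Q)q_C - (155q_C + (3/2)q_C²). Setting ∂π_C/∂q_C = 0: 179 - 7q_C - 2(q_R) = 0.
Rigel's profit: π_R = (334 - 2Q)q_R - (144q_R + (3/2)q_R²). Setting ∂π_R/∂q_R = 0: 190 - 7q_R - 2(q_C) = 0.
Rearranging gives the reaction functions q_C = (179 - 2q_R)/7 and q_R = (190 - 2q_C)/7.
Solving the pair: q_C = 97/5, q_R = 108/5.
Total output Q = 97/5 + 108/5 = 41.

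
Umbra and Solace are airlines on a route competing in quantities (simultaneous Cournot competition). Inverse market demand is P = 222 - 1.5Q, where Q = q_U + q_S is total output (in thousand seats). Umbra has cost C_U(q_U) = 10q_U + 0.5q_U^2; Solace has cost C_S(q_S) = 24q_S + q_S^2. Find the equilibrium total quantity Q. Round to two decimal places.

69.69

Umbra's profit: π_U = (222 - 1.5Q)q_U - (10q_U + (1/2)q_U²). Setting ∂π_U/∂q_U = 0: 212 - 4q_U - (3/2)(q_S) = 0.
Solace's profit: π_S = (222 - 1.5Q)q_S - (24q_S + q_S²). Setting ∂π_S/∂q_S = 0: 198 - 5q_S - (3/2)(q_U) = 0.
So q_U = (212 - (3/2)q_S)/4 and q_S = (198 - (3/2)q_U)/5.
Solving the pair: q_U = 42.9859, q_S = 1896/71.
Total output Q = 42.9859 + 1896/71 = 69.6901.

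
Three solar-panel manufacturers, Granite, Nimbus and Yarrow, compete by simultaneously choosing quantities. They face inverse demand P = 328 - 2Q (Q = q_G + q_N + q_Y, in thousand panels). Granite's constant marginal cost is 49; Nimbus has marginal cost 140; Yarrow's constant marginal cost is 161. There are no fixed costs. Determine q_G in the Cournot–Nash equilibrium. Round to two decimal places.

60.25

Granite's profit: π_G = (328 - 2Q)q_G - (49q_G). Setting ∂π_G/∂q_G = 0: 279 - 4q_G - 2(q_N + q_Y) = 0.
Nimbus's profit: π_N = (328 - 2Q)q_N - (140q_N). Setting ∂π_N/∂q_N = 0: 188 - 4q_N - 2(q_G + q_Y) = 0.
Yarrow's profit: π_Y = (328 - 2Q)q_Y - (161q_Y). Setting ∂π_Y/∂q_Y = 0: 167 - 4q_Y - 2(q_G + q_N) = 0.
Adding the 3 first-order conditions: 634 − 8Q = 0, so Q = 317/4.
Back-substituting: q_G = (279 − 317/2)/2 = 241/4, q_N = (188 − 317/2)/2 = 59/4, q_Y = (167 − 317/2)/2 = 17/4.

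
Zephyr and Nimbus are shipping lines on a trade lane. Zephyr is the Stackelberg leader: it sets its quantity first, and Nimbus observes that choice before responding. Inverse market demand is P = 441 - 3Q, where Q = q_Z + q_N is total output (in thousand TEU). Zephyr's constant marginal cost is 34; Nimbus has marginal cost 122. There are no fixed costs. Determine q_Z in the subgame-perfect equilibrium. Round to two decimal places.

82.50

Solve by backward induction. Given q_Z, the follower Nimbus maximises π_N = (441 - 3q_Z - 3q_N)q_N - 122q_N.
Setting the follower's marginal profit to zero, 319 - 3q_Z - 6q_N = 0, i.e. q_N = (319 - 3q_Z)/6.
Zephyr substitutes q_N(q_Z) into its own profit: π_Z = q_Z(441 - 3q_Z - (319 - 3q_Z)/2) - 34q_Z = (563/2 - (3/2)q_Z)q_Z - 34q_Z.
Leader FOC: 495/2 - 3q_Z = 0, so q_Z = 165/2.
Then q_N = (319 - 3·(165/2))/6 = 143/12.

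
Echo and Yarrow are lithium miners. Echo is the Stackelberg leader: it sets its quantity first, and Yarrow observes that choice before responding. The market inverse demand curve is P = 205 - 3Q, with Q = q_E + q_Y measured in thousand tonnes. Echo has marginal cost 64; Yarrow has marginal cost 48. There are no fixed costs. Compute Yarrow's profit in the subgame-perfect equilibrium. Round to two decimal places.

744.19

Solve by backward induction. Given q_E, the follower Yarrow maximises π_Y = (205 - 3q_E - 3q_Y)q_Y - 48q_Y.
Follower FOC: 157 - 3q_E - 6q_Y = 0, so q_Y(q_E) = (157 - 3q_E)/6.
The leader anticipates this reaction. Substituting into P = 205 - 3Q gives P = 253/2 - (3/2)q_E, so π_E = (253/2 - (3/2)q_E)q_E - 64q_E.
Maximising: ∂π_E/∂q_E = 125/2 - 3q_E = 0, giving q_E = 125/6.
Then q_Y = (157 - 3·(125/6))/6 = 63/4.
Price P = 205 - 3·(439/12) = 381/4.
Yarrow's profit: (381/4 - 48)·(63/4) = 744.1875.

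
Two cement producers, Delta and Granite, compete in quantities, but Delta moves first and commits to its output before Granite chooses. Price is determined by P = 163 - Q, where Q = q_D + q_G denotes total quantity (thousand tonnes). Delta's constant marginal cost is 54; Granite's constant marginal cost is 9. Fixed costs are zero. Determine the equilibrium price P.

70

The follower Granite best-responds to any q_D: π_G = (163 - Q)q_G - 9q_G.
∂π_G/∂q_G = 154 - q_D - 2q_G = 0 gives the reaction function q_G = (154 - q_D)/2.
The leader anticipates this reaction. Substituting into P = 163 - Q gives P = 86 - (1/2)q_D, so π_D = (86 - (1/2)q_D)q_D - 54q_D.
Maximising: ∂π_D/∂q_D = 32 - q_D = 0, giving q_D = 32.
Then q_G = (154 - 32)/2 = 61.
Total output Q = 93, so price P = 163 - 93 = 70.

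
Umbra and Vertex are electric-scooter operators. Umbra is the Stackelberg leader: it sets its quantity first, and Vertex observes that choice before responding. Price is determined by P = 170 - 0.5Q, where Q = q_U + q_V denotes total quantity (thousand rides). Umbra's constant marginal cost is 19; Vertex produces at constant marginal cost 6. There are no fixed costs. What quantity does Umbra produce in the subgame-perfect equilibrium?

Solve by backward induction. Given q_U, the follower Vertex maximises π_V = (170 - (1/2)q_U - (1/2)q_V)q_V - 6q_V.
∂π_V/∂q_V = 164 - (1/2)q_U - q_V = 0 gives the reaction function q_V = (164 - (1/2)q_U).
Umbra substitutes q_V(q_U) into its own profit: π_U = q_U(170 - (1/2)q_U - (164 - (1/2)q_U)/2) - 19q_U = (88 - (1/4)q_U)q_U - 19q_U.
Maximising: ∂π_U/∂q_U = 69 - (1/2)q_U = 0, giving q_U = 138.
Then q_V = (164 - (1/2)·138) = 95.

138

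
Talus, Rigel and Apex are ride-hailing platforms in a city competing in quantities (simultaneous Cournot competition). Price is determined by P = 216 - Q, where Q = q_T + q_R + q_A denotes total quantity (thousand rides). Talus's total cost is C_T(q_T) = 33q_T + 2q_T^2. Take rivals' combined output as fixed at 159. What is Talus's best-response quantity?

With rivals' combined output fixed at 159, Talus's profit is π_T = (216 - 159 - q_T)q_T - (33q_T + 2q_T²) = (57 - q_T)q_T - (33q_T + 2q_T²).
∂π_T/∂q_T = 24 - 6q_T = 0, so q_T = 4.

4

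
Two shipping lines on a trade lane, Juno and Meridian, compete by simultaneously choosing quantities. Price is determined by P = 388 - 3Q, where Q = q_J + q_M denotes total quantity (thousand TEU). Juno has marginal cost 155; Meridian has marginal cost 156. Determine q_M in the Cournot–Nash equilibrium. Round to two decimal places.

Juno's profit: π_J = (388 - 3Q)q_J - (155q_J). Setting ∂π_J/∂q_J = 0: 233 - 6q_J - 3(q_M) = 0.
Meridian's first-order condition: 232 - 6q_M - 3(q_J) = 0.
Best responses: q_J = (233 - 3q_M)/6, q_M = (232 - 3q_J)/6.
Substituting one into the other gives q_J = 26 and q_M = 77/3.

25.67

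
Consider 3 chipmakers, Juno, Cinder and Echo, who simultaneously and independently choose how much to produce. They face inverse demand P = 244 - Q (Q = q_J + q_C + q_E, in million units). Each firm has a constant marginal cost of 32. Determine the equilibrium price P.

A representative firm's profit is π_i = q_i(244 - Q) - 32q_i.
Setting ∂π_i/∂q_i = 0 with rivals' quantities fixed: 212 - 2q_i - Σ_{j≠i} q_j = 0.
With identical firms every q_j equals q_i, so Σ_{j≠i} q_j = 2q_i and 212 = 4q_i, giving q_i = 53.
Total output Q = 159, so price P = 244 - 159 = 85.

85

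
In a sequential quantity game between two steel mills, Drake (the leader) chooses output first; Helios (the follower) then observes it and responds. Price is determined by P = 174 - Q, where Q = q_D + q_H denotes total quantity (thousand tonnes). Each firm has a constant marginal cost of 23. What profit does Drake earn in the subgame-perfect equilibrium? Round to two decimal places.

Solve by backward induction. Given q_D, the follower Helios maximises π_H = (174 - q_D - q_H)q_H - 23q_H.
Setting the follower's marginal profit to zero, 151 - q_D - 2q_H = 0, i.e. q_H = (151 - q_D)/2.
The leader anticipates this reaction. Substituting into P = 174 - Q gives P = 197/2 - (1/2)q_D, so π_D = (197/2 - (1/2)q_D)q_D - 23q_D.
Leader FOC: 151/2 - q_D = 0, so q_D = 151/2.
Then q_H = (151 - 151/2)/2 = 151/4.
Price P = 174 - 453/4 = 243/4.
Drake's profit: (243/4 - 23)·(151/2) = 2850.1250.

2850.13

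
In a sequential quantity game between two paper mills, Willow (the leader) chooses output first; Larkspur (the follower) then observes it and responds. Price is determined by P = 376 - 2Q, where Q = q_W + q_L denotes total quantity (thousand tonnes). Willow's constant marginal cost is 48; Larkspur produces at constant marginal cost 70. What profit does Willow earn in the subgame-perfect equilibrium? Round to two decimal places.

The follower Larkspur best-responds to any q_W: π_L = (376 - 2Q)q_L - 70q_L.
∂π_L/∂q_L = 306 - 2q_W - 4q_L = 0 gives the reaction function q_L = (306 - 2q_W)/4.
The leader anticipates this reaction. Substituting into P = 376 - 2Q gives P = 223 - q_W, so π_W = (223 - q_W)q_W - 48q_W.
Leader FOC: 175 - 2q_W = 0, so q_W = 175/2.
Then q_L = (306 - 2·(175/2))/4 = 131/4.
Price P = 376 - 2·(481/4) = 271/2.
Willow's profit: (271/2 - 48)·(175/2) = 7656.2500.

7656.25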